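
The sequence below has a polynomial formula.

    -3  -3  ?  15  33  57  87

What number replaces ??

3

Using the last 4 terms:
First differences: 18  24  30
Second differences: 6  6
Constant second difference = 6.
Extend backward: 18 − 6 = 12;  15 − 12 = 3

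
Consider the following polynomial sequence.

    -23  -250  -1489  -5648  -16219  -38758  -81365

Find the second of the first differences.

-1239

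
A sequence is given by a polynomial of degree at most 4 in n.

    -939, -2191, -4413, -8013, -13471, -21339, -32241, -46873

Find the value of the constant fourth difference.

Δ: -1252, -2222, -3600, -5458, -7868, -10902, -14632
Δ²: -970, -1378, -1858, -2410, -3034, -3730
Δ³: -408, -480, -552, -624, -696
Δ⁴: -72, -72, -72, -72

-72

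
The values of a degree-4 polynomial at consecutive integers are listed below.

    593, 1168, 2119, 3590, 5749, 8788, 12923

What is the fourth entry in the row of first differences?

2159

D1: 575, 951, 1471, 2159, 3039, 4135
D2: 376, 520, 688, 880, 1096
D3: 144, 168, 192, 216
D4: 24, 24, 24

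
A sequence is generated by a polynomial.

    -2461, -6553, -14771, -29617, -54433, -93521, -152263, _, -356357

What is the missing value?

-237241

Using the first 7 terms:
D1: -4092  -8218  -14846  -24816  -39088  -58742
D2: -4126  -6628  -9970  -14272  -19654
D3: -2502  -3342  -4302  -5382
D4: -840  -960  -1080
D5: -120  -120
Constant fifth difference = -120.
Extend forward: -1080 − 120 = -1200;  -5382 − 1200 = -6582;  -19654 − 6582 = -26236;  -58742 − 26236 = -84978;  -152263 − 84978 = -237241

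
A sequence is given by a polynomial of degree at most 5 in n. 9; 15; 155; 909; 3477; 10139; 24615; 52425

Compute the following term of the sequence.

101249

6  140  754  2568  6662  14476  27810
134  614  1814  4094  7814  13334
480  1200  2280  3720  5520
720  1080  1440  1800
360  360  360
Fifth differences constant at 360.
1800 + 360 = 2160;  5520 + 2160 = 7680;  13334 + 7680 = 21014;  27810 + 21014 = 48824;  52425 + 48824 = 101249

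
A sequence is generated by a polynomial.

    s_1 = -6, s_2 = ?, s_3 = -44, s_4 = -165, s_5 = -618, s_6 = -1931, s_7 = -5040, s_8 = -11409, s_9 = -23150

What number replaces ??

Using the last 7 terms:
First differences: -121, -453, -1313, -3109, -6369, -11741
Second differences: -332, -860, -1796, -3260, -5372
Third differences: -528, -936, -1464, -2112
Fourth differences: -408, -528, -648
Fifth differences: -120, -120
Constant fifth difference = -120.
Extend backward: -408 + 120 = -288;  -528 + 288 = -240;  -332 + 240 = -92;  -121 + 92 = -29;  -44 + 29 = -15

-15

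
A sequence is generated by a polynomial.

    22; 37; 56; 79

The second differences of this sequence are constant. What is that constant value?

4

D1: 15, 19, 23
D2: 4, 4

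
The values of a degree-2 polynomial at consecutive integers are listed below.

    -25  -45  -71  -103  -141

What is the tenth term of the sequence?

Δ: -20 , -26 , -32 , -38
Δ²: -6 , -6 , -6
Constant second difference = -6, so extend:
-38 − 6 = -44;  -141 − 44 = -185
-44 − 6 = -50;  -185 − 50 = -235
-50 − 6 = -56;  -235 − 56 = -291
-56 − 6 = -62;  -291 − 62 = -353
-62 − 6 = -68;  -353 − 68 = -421

-421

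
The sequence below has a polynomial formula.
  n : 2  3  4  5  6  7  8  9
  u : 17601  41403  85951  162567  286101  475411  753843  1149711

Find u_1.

6271

23802  44548  76616  123534  189310  278432  395868
20746  32068  46918  65776  89122  117436
11322  14850  18858  23346  28314
3528  4008  4488  4968
480  480  480
The fifth differences are constant at 480.
Work back: 3528 − 480 = 3048;  11322 − 3048 = 8274;  20746 − 8274 = 12472;  23802 − 12472 = 11330;  17601 − 11330 = 6271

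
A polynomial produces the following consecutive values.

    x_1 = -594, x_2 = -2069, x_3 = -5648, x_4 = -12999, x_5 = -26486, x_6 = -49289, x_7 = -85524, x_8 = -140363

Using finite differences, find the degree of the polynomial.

5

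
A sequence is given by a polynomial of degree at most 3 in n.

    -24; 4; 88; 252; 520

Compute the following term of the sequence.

916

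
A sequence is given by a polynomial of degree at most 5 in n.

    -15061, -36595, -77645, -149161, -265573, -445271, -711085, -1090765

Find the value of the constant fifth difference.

-480

Δ: -21534, -41050, -71516, -116412, -179698, -265814, -379680
Δ²: -19516, -30466, -44896, -63286, -86116, -113866
Δ³: -10950, -14430, -18390, -22830, -27750
Δ⁴: -3480, -3960, -4440, -4920
Δ⁵: -480, -480, -480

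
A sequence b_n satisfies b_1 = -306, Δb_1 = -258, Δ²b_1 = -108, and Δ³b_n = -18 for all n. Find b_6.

-2856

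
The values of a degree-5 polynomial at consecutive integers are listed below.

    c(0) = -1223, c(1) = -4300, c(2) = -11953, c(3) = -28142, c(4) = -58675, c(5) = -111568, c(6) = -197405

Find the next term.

-329698

Δ: -3077, -7653, -16189, -30533, -52893, -85837
Δ²: -4576, -8536, -14344, -22360, -32944
Δ³: -3960, -5808, -8016, -10584
Δ⁴: -1848, -2208, -2568
Δ⁵: -360, -360
The fifth differences are constant (-360).
-2568 − 360 = -2928;  -10584 − 2928 = -13512;  -32944 − 13512 = -46456;  -85837 − 46456 = -132293;  -197405 − 132293 = -329698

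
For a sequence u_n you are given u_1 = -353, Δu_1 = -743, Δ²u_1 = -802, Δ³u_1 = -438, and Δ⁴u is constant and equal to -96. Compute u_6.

-16948

Build the table forward from the leading diagonal:
Δ⁴: -96, -96, -96, -96, -96, -96
Δ³: -438, -534, -630, -726, -822, -918
Δ²: -802, -1240, -1774, -2404, -3130, -3952
Δ: -743, -1545, -2785, -4559, -6963, -10093
u: -353, -1096, -2641, -5426, -9985, -16948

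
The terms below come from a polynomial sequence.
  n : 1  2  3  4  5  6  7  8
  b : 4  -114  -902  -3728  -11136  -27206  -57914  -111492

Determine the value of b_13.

-1213832

-118, -788, -2826, -7408, -16070, -30708, -53578
-670, -2038, -4582, -8662, -14638, -22870
-1368, -2544, -4080, -5976, -8232
-1176, -1536, -1896, -2256
-360, -360, -360
The fifth differences are constant (-360).
-2256 − 360 = -2616;  -8232 − 2616 = -10848;  -22870 − 10848 = -33718;  -53578 − 33718 = -87296;  -111492 − 87296 = -198788
-2616 − 360 = -2976;  -10848 − 2976 = -13824;  -33718 − 13824 = -47542;  -87296 − 47542 = -134838;  -198788 − 134838 = -333626
-2976 − 360 = -3336;  -13824 − 3336 = -17160;  -47542 − 17160 = -64702;  -134838 − 64702 = -199540;  -333626 − 199540 = -533166
-3336 − 360 = -3696;  -17160 − 3696 = -20856;  -64702 − 20856 = -85558;  -199540 − 85558 = -285098;  -533166 − 285098 = -818264
-3696 − 360 = -4056;  -20856 − 4056 = -24912;  -85558 − 24912 = -110470;  -285098 − 110470 = -395568;  -818264 − 395568 = -1213832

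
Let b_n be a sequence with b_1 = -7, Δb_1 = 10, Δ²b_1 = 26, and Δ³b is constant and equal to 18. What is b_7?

Build the table forward from the leading diagonal:
Δ³: 18  18  18  18  18  18  18
Δ²: 26  44  62  80  98  116  134
Δ: 10  36  80  142  222  320  436
b: -7  3  39  119  261  483  803

803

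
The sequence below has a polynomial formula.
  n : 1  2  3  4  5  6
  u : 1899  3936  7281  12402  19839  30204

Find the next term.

44181

D1: 2037, 3345, 5121, 7437, 10365
D2: 1308, 1776, 2316, 2928
D3: 468, 540, 612
D4: 72, 72
The fourth differences are constant (72).
612 + 72 = 684;  2928 + 684 = 3612;  10365 + 3612 = 13977;  30204 + 13977 = 44181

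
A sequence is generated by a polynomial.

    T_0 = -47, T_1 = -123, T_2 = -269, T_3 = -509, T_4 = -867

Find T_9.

-76, -146, -240, -358
-70, -94, -118
-24, -24
Constant third difference = -24, so extend:
-118 − 24 = -142;  -358 − 142 = -500;  -867 − 500 = -1367
-142 − 24 = -166;  -500 − 166 = -666;  -1367 − 666 = -2033
-166 − 24 = -190;  -666 − 190 = -856;  -2033 − 856 = -2889
-190 − 24 = -214;  -856 − 214 = -1070;  -2889 − 1070 = -3959
-214 − 24 = -238;  -1070 − 238 = -1308;  -3959 − 1308 = -5267

-5267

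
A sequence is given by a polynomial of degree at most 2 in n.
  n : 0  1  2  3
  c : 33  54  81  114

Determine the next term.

D1: 21  27  33
D2: 6  6
Second differences constant at 6.
33 + 6 = 39;  114 + 39 = 153

153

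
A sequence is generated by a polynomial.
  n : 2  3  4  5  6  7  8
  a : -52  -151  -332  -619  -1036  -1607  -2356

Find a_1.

-11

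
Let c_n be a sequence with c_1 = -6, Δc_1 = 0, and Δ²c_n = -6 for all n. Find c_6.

-66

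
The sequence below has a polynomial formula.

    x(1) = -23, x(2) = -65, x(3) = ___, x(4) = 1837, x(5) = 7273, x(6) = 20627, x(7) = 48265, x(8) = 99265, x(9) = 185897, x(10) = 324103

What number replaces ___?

185

Using the last 7 terms:
D1: 5436, 13354, 27638, 51000, 86632, 138206
D2: 7918, 14284, 23362, 35632, 51574
D3: 6366, 9078, 12270, 15942
D4: 2712, 3192, 3672
D5: 480, 480
Constant fifth difference = 480.
Extend backward: 2712 − 480 = 2232;  6366 − 2232 = 4134;  7918 − 4134 = 3784;  5436 − 3784 = 1652;  1837 − 1652 = 185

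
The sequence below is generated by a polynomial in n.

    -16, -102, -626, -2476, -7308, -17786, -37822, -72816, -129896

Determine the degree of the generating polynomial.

5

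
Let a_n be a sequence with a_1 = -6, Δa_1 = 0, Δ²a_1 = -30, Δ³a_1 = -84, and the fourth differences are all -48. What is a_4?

-180

Build the table forward from the leading diagonal:
D4: -48  -48  -48  -48
D3: -84  -132  -180  -228
D2: -30  -114  -246  -426
D1: 0  -30  -144  -390
a: -6  -6  -36  -180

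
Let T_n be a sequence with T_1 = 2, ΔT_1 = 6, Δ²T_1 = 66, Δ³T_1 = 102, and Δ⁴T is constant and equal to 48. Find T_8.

Build the table forward from the leading diagonal:
Δ⁴: 48, 48, 48, 48, 48, 48, 48, 48
Δ³: 102, 150, 198, 246, 294, 342, 390, 438
Δ²: 66, 168, 318, 516, 762, 1056, 1398, 1788
Δ: 6, 72, 240, 558, 1074, 1836, 2892, 4290
T: 2, 8, 80, 320, 878, 1952, 3788, 6680

6680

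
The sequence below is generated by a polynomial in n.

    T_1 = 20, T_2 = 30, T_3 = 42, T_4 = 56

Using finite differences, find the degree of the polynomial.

2

Δ: 10, 12, 14
Δ²: 2, 2
The second differences are constant, so the polynomial has degree 2.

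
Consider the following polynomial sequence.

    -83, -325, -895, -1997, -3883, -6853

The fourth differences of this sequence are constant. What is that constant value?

First differences: -242, -570, -1102, -1886, -2970
Second differences: -328, -532, -784, -1084
Third differences: -204, -252, -300
Fourth differences: -48, -48

-48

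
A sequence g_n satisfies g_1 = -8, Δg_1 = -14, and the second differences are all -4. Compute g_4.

-62

Build the table forward from the leading diagonal:
Second differences: -4  -4  -4  -4
First differences: -14  -18  -22  -26
g: -8  -22  -40  -62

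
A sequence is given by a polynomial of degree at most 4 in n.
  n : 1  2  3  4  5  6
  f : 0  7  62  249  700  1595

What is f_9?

9464

D1: 7 , 55 , 187 , 451 , 895
D2: 48 , 132 , 264 , 444
D3: 84 , 132 , 180
D4: 48 , 48
Constant fourth difference = 48, so extend:
180 + 48 = 228;  444 + 228 = 672;  895 + 672 = 1567;  1595 + 1567 = 3162
228 + 48 = 276;  672 + 276 = 948;  1567 + 948 = 2515;  3162 + 2515 = 5677
276 + 48 = 324;  948 + 324 = 1272;  2515 + 1272 = 3787;  5677 + 3787 = 9464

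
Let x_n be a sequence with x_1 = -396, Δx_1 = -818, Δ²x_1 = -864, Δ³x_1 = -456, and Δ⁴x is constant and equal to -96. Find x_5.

-10772

Build the table forward from the leading diagonal:
Δ⁴: -96, -96, -96, -96, -96
Δ³: -456, -552, -648, -744, -840
Δ²: -864, -1320, -1872, -2520, -3264
Δ: -818, -1682, -3002, -4874, -7394
x: -396, -1214, -2896, -5898, -10772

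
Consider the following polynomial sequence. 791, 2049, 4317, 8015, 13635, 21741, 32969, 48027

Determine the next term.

67695

1258  2268  3698  5620  8106  11228  15058
1010  1430  1922  2486  3122  3830
420  492  564  636  708
72  72  72  72
Constant fourth difference = 72, so extend:
708 + 72 = 780;  3830 + 780 = 4610;  15058 + 4610 = 19668;  48027 + 19668 = 67695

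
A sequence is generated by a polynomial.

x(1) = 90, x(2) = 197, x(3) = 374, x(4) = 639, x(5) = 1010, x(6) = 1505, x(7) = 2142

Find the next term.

2939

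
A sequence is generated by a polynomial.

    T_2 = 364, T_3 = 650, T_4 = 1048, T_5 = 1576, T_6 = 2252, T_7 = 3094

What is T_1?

172

D1: 286, 398, 528, 676, 842
D2: 112, 130, 148, 166
D3: 18, 18, 18
The third differences are constant at 18.
Work back: 112 − 18 = 94;  286 − 94 = 192;  364 − 192 = 172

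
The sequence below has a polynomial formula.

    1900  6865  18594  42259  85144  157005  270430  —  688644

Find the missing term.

441199

Using the first 7 terms:
D1: 4965  11729  23665  42885  71861  113425
D2: 6764  11936  19220  28976  41564
D3: 5172  7284  9756  12588
D4: 2112  2472  2832
D5: 360  360
Constant fifth difference = 360.
Extend forward: 2832 + 360 = 3192;  12588 + 3192 = 15780;  41564 + 15780 = 57344;  113425 + 57344 = 170769;  270430 + 170769 = 441199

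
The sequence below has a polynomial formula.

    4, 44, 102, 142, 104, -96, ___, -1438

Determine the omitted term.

-566

Using the first 6 terms:
Δ: 40  58  40  -38  -200
Δ²: 18  -18  -78  -162
Δ³: -36  -60  -84
Δ⁴: -24  -24
Constant fourth difference = -24.
Extend forward: -84 − 24 = -108;  -162 − 108 = -270;  -200 − 270 = -470;  -96 − 470 = -566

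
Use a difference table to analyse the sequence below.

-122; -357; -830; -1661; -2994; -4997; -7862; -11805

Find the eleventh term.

Δ: -235  -473  -831  -1333  -2003  -2865  -3943
Δ²: -238  -358  -502  -670  -862  -1078
Δ³: -120  -144  -168  -192  -216
Δ⁴: -24  -24  -24  -24
Fourth differences constant at -24.
-216 − 24 = -240;  -1078 − 240 = -1318;  -3943 − 1318 = -5261;  -11805 − 5261 = -17066
-240 − 24 = -264;  -1318 − 264 = -1582;  -5261 − 1582 = -6843;  -17066 − 6843 = -23909
-264 − 24 = -288;  -1582 − 288 = -1870;  -6843 − 1870 = -8713;  -23909 − 8713 = -32622

-32622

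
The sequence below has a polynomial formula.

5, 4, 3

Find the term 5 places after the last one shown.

-2

First differences: -1, -1
First differences constant at -1.
3 − 1 = 2
2 − 1 = 1
1 − 1 = 0
0 − 1 = -1
-1 − 1 = -2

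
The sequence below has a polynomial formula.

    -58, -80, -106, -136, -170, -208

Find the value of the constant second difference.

D1: -22, -26, -30, -34, -38
D2: -4, -4, -4, -4

-4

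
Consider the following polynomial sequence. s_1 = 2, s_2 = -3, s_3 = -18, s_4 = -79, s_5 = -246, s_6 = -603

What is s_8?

Δ: -5, -15, -61, -167, -357
Δ²: -10, -46, -106, -190
Δ³: -36, -60, -84
Δ⁴: -24, -24
Fourth differences constant at -24.
-84 − 24 = -108;  -190 − 108 = -298;  -357 − 298 = -655;  -603 − 655 = -1258
-108 − 24 = -132;  -298 − 132 = -430;  -655 − 430 = -1085;  -1258 − 1085 = -2343

-2343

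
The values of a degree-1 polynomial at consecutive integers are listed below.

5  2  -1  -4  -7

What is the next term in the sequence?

-10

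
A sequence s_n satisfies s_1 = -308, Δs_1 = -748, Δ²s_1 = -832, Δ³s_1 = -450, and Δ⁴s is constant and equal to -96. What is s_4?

Build the table forward from the leading diagonal:
D4: -96  -96  -96  -96
D3: -450  -546  -642  -738
D2: -832  -1282  -1828  -2470
D1: -748  -1580  -2862  -4690
s: -308  -1056  -2636  -5498

-5498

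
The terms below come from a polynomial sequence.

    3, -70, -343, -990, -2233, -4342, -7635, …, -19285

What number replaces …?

-12478

Using the first 7 terms:
Δ: -73  -273  -647  -1243  -2109  -3293
Δ²: -200  -374  -596  -866  -1184
Δ³: -174  -222  -270  -318
Δ⁴: -48  -48  -48
Constant fourth difference = -48.
Extend forward: -318 − 48 = -366;  -1184 − 366 = -1550;  -3293 − 1550 = -4843;  -7635 − 4843 = -12478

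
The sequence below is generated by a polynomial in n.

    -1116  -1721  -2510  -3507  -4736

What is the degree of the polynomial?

3

First differences: -605, -789, -997, -1229
Second differences: -184, -208, -232
Third differences: -24, -24
The third differences are constant, so the polynomial has degree 3.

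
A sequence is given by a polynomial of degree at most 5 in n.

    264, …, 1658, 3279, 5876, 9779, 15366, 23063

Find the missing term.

731

Using the last 6 terms:
Δ: 1621, 2597, 3903, 5587, 7697
Δ²: 976, 1306, 1684, 2110
Δ³: 330, 378, 426
Δ⁴: 48, 48
Constant fourth difference = 48.
Extend backward: 330 − 48 = 282;  976 − 282 = 694;  1621 − 694 = 927;  1658 − 927 = 731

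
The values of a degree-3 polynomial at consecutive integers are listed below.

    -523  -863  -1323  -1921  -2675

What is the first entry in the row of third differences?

Δ: -340, -460, -598, -754
Δ²: -120, -138, -156
Δ³: -18, -18

-18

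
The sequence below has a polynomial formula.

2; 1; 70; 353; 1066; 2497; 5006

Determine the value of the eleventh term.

35542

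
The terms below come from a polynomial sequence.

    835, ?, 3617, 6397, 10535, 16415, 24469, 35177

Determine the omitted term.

1859

Using the last 6 terms:
D1: 2780, 4138, 5880, 8054, 10708
D2: 1358, 1742, 2174, 2654
D3: 384, 432, 480
D4: 48, 48
Constant fourth difference = 48.
Extend backward: 384 − 48 = 336;  1358 − 336 = 1022;  2780 − 1022 = 1758;  3617 − 1758 = 1859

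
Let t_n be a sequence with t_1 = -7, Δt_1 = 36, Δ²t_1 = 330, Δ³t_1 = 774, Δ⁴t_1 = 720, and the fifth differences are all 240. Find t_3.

395

Build the table forward from the leading diagonal:
Δ⁵: 240, 240, 240
Δ⁴: 720, 960, 1200
Δ³: 774, 1494, 2454
Δ²: 330, 1104, 2598
Δ: 36, 366, 1470
t: -7, 29, 395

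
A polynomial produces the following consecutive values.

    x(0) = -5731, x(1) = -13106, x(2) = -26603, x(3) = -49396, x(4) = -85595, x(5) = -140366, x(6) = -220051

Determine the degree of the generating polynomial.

First differences: -7375, -13497, -22793, -36199, -54771, -79685
Second differences: -6122, -9296, -13406, -18572, -24914
Third differences: -3174, -4110, -5166, -6342
Fourth differences: -936, -1056, -1176
Fifth differences: -120, -120
The fifth differences are constant, so the polynomial has degree 5.

5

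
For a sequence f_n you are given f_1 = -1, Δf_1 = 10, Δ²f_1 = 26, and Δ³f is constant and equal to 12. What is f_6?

429

Build the table forward from the leading diagonal:
Third differences: 12  12  12  12  12  12
Second differences: 26  38  50  62  74  86
First differences: 10  36  74  124  186  260
f: -1  9  45  119  243  429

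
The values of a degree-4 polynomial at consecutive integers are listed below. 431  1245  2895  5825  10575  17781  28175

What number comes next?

42585

D1: 814 , 1650 , 2930 , 4750 , 7206 , 10394
D2: 836 , 1280 , 1820 , 2456 , 3188
D3: 444 , 540 , 636 , 732
D4: 96 , 96 , 96
Fourth differences constant at 96.
732 + 96 = 828;  3188 + 828 = 4016;  10394 + 4016 = 14410;  28175 + 14410 = 42585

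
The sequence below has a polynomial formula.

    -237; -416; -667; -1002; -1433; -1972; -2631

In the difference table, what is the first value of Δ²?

D1: -179, -251, -335, -431, -539, -659
D2: -72, -84, -96, -108, -120
D3: -12, -12, -12, -12

-72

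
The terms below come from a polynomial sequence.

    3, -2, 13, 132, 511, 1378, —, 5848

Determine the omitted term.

3033

Using the first 6 terms:
First differences: -5  15  119  379  867
Second differences: 20  104  260  488
Third differences: 84  156  228
Fourth differences: 72  72
Constant fourth difference = 72.
Extend forward: 228 + 72 = 300;  488 + 300 = 788;  867 + 788 = 1655;  1378 + 1655 = 3033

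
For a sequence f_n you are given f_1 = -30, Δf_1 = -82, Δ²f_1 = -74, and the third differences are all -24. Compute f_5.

Build the table forward from the leading diagonal:
Δ³: -24, -24, -24, -24, -24
Δ²: -74, -98, -122, -146, -170
Δ: -82, -156, -254, -376, -522
f: -30, -112, -268, -522, -898

-898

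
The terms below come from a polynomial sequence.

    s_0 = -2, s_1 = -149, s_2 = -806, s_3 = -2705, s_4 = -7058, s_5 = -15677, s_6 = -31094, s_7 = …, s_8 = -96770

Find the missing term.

-56681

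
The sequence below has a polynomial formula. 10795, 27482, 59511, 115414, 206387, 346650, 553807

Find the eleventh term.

2542055

D1: 16687 , 32029 , 55903 , 90973 , 140263 , 207157
D2: 15342 , 23874 , 35070 , 49290 , 66894
D3: 8532 , 11196 , 14220 , 17604
D4: 2664 , 3024 , 3384
D5: 360 , 360
Constant fifth difference = 360, so extend:
3384 + 360 = 3744;  17604 + 3744 = 21348;  66894 + 21348 = 88242;  207157 + 88242 = 295399;  553807 + 295399 = 849206
3744 + 360 = 4104;  21348 + 4104 = 25452;  88242 + 25452 = 113694;  295399 + 113694 = 409093;  849206 + 409093 = 1258299
4104 + 360 = 4464;  25452 + 4464 = 29916;  113694 + 29916 = 143610;  409093 + 143610 = 552703;  1258299 + 552703 = 1811002
4464 + 360 = 4824;  29916 + 4824 = 34740;  143610 + 34740 = 178350;  552703 + 178350 = 731053;  1811002 + 731053 = 2542055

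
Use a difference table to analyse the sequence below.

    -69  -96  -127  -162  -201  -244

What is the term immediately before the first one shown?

-46

First differences: -27  -31  -35  -39  -43
Second differences: -4  -4  -4  -4
The second differences are constant at -4.
Work back: -27 + 4 = -23;  -69 + 23 = -46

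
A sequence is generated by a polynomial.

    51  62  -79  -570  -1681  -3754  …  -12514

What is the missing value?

-7203

Using the first 6 terms:
First differences: 11, -141, -491, -1111, -2073
Second differences: -152, -350, -620, -962
Third differences: -198, -270, -342
Fourth differences: -72, -72
Constant fourth difference = -72.
Extend forward: -342 − 72 = -414;  -962 − 414 = -1376;  -2073 − 1376 = -3449;  -3754 − 3449 = -7203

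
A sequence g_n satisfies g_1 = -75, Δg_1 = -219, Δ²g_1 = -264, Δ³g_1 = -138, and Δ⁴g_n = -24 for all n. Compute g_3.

-777

Build the table forward from the leading diagonal:
D4: -24  -24  -24
D3: -138  -162  -186
D2: -264  -402  -564
D1: -219  -483  -885
g: -75  -294  -777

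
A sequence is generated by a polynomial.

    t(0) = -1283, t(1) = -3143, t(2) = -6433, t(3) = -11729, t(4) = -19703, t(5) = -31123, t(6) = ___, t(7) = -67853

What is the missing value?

-46853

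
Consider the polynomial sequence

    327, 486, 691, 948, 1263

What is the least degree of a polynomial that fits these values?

3

159, 205, 257, 315
46, 52, 58
6, 6
The third differences are constant, so the polynomial has degree 3.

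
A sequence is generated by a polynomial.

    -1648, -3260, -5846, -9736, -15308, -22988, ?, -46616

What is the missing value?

Using the first 6 terms:
Δ: -1612, -2586, -3890, -5572, -7680
Δ²: -974, -1304, -1682, -2108
Δ³: -330, -378, -426
Δ⁴: -48, -48
Constant fourth difference = -48.
Extend forward: -426 − 48 = -474;  -2108 − 474 = -2582;  -7680 − 2582 = -10262;  -22988 − 10262 = -33250

-33250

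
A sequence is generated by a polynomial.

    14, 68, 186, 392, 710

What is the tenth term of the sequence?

54, 118, 206, 318
64, 88, 112
24, 24
The third differences are constant (24).
112 + 24 = 136;  318 + 136 = 454;  710 + 454 = 1164
136 + 24 = 160;  454 + 160 = 614;  1164 + 614 = 1778
160 + 24 = 184;  614 + 184 = 798;  1778 + 798 = 2576
184 + 24 = 208;  798 + 208 = 1006;  2576 + 1006 = 3582
208 + 24 = 232;  1006 + 232 = 1238;  3582 + 1238 = 4820

4820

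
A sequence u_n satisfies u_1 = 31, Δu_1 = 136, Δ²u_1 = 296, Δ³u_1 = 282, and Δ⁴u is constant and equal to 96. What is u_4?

Build the table forward from the leading diagonal:
Fourth differences: 96, 96, 96, 96
Third differences: 282, 378, 474, 570
Second differences: 296, 578, 956, 1430
First differences: 136, 432, 1010, 1966
u: 31, 167, 599, 1609

1609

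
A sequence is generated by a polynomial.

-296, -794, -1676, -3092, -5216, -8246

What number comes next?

First differences: -498, -882, -1416, -2124, -3030
Second differences: -384, -534, -708, -906
Third differences: -150, -174, -198
Fourth differences: -24, -24
Constant fourth difference = -24, so extend:
-198 − 24 = -222;  -906 − 222 = -1128;  -3030 − 1128 = -4158;  -8246 − 4158 = -12404

-12404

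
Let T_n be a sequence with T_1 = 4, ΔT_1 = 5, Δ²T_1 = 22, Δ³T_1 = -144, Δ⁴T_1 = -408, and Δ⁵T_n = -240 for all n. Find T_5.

-828

Build the table forward from the leading diagonal:
Δ⁵: -240, -240, -240, -240, -240
Δ⁴: -408, -648, -888, -1128, -1368
Δ³: -144, -552, -1200, -2088, -3216
Δ²: 22, -122, -674, -1874, -3962
Δ: 5, 27, -95, -769, -2643
T: 4, 9, 36, -59, -828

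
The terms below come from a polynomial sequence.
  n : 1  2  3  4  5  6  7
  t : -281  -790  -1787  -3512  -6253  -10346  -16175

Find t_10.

-509, -997, -1725, -2741, -4093, -5829
-488, -728, -1016, -1352, -1736
-240, -288, -336, -384
-48, -48, -48
Fourth differences constant at -48.
-384 − 48 = -432;  -1736 − 432 = -2168;  -5829 − 2168 = -7997;  -16175 − 7997 = -24172
-432 − 48 = -480;  -2168 − 480 = -2648;  -7997 − 2648 = -10645;  -24172 − 10645 = -34817
-480 − 48 = -528;  -2648 − 528 = -3176;  -10645 − 3176 = -13821;  -34817 − 13821 = -48638

-48638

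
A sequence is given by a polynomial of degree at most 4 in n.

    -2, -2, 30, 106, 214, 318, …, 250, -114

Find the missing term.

358

Using the first 6 terms:
First differences: 0, 32, 76, 108, 104
Second differences: 32, 44, 32, -4
Third differences: 12, -12, -36
Fourth differences: -24, -24
Constant fourth difference = -24.
Extend forward: -36 − 24 = -60;  -4 − 60 = -64;  104 − 64 = 40;  318 + 40 = 358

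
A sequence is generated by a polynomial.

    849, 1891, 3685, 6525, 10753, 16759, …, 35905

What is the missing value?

Using the first 6 terms:
1042, 1794, 2840, 4228, 6006
752, 1046, 1388, 1778
294, 342, 390
48, 48
Constant fourth difference = 48.
Extend forward: 390 + 48 = 438;  1778 + 438 = 2216;  6006 + 2216 = 8222;  16759 + 8222 = 24981

24981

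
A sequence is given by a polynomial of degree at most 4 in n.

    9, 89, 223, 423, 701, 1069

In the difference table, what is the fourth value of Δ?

First differences: 80, 134, 200, 278, 368
Second differences: 54, 66, 78, 90
Third differences: 12, 12, 12

278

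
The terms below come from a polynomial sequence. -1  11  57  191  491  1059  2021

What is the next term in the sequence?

3527

12  46  134  300  568  962
34  88  166  268  394
54  78  102  126
24  24  24
Constant fourth difference = 24, so extend:
126 + 24 = 150;  394 + 150 = 544;  962 + 544 = 1506;  2021 + 1506 = 3527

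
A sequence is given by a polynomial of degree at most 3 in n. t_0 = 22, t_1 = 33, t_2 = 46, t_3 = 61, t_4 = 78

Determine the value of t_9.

11, 13, 15, 17
2, 2, 2
The second differences are constant (2).
17 + 2 = 19;  78 + 19 = 97
19 + 2 = 21;  97 + 21 = 118
21 + 2 = 23;  118 + 23 = 141
23 + 2 = 25;  141 + 25 = 166
25 + 2 = 27;  166 + 27 = 193

193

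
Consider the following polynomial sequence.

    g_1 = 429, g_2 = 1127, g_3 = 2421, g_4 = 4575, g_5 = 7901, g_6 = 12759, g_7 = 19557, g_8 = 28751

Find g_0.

111

698  1294  2154  3326  4858  6798  9194
596  860  1172  1532  1940  2396
264  312  360  408  456
48  48  48  48
The fourth differences are constant at 48.
Work back: 264 − 48 = 216;  596 − 216 = 380;  698 − 380 = 318;  429 − 318 = 111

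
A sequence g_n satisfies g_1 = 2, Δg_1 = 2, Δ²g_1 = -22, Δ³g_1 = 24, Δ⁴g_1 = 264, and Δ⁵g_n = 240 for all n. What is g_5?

Build the table forward from the leading diagonal:
Fifth differences: 240, 240, 240, 240, 240
Fourth differences: 264, 504, 744, 984, 1224
Third differences: 24, 288, 792, 1536, 2520
Second differences: -22, 2, 290, 1082, 2618
First differences: 2, -20, -18, 272, 1354
g: 2, 4, -16, -34, 238

238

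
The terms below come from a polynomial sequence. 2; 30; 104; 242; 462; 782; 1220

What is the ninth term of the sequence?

2522

Δ: 28 , 74 , 138 , 220 , 320 , 438
Δ²: 46 , 64 , 82 , 100 , 118
Δ³: 18 , 18 , 18 , 18
Third differences constant at 18.
118 + 18 = 136;  438 + 136 = 574;  1220 + 574 = 1794
136 + 18 = 154;  574 + 154 = 728;  1794 + 728 = 2522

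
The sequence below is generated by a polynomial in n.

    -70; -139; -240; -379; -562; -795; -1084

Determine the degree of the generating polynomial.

D1: -69, -101, -139, -183, -233, -289
D2: -32, -38, -44, -50, -56
D3: -6, -6, -6, -6
The third differences are constant, so the polynomial has degree 3.

3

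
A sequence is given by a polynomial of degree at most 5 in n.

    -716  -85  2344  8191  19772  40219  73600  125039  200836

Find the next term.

308587

Δ: 631, 2429, 5847, 11581, 20447, 33381, 51439, 75797
Δ²: 1798, 3418, 5734, 8866, 12934, 18058, 24358
Δ³: 1620, 2316, 3132, 4068, 5124, 6300
Δ⁴: 696, 816, 936, 1056, 1176
Δ⁵: 120, 120, 120, 120
Constant fifth difference = 120, so extend:
1176 + 120 = 1296;  6300 + 1296 = 7596;  24358 + 7596 = 31954;  75797 + 31954 = 107751;  200836 + 107751 = 308587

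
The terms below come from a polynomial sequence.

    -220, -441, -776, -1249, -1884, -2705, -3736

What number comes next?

-5001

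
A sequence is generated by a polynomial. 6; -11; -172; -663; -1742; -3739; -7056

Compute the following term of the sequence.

-12167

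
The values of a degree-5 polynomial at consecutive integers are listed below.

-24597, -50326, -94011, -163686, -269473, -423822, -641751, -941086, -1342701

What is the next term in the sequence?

-25729  -43685  -69675  -105787  -154349  -217929  -299335  -401615
-17956  -25990  -36112  -48562  -63580  -81406  -102280
-8034  -10122  -12450  -15018  -17826  -20874
-2088  -2328  -2568  -2808  -3048
-240  -240  -240  -240
The fifth differences are constant (-240).
-3048 − 240 = -3288;  -20874 − 3288 = -24162;  -102280 − 24162 = -126442;  -401615 − 126442 = -528057;  -1342701 − 528057 = -1870758

-1870758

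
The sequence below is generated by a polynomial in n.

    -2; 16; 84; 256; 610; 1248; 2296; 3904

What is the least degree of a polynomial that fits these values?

18, 68, 172, 354, 638, 1048, 1608
50, 104, 182, 284, 410, 560
54, 78, 102, 126, 150
24, 24, 24, 24
The fourth differences are constant, so the polynomial has degree 4.

4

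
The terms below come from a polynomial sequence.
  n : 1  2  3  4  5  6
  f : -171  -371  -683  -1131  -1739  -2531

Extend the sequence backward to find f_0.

-59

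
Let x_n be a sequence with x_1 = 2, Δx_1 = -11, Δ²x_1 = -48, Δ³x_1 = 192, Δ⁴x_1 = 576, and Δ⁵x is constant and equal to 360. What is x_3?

Build the table forward from the leading diagonal:
Δ⁵: 360, 360, 360
Δ⁴: 576, 936, 1296
Δ³: 192, 768, 1704
Δ²: -48, 144, 912
Δ: -11, -59, 85
x: 2, -9, -68

-68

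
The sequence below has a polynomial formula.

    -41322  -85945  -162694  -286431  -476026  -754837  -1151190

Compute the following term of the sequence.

-1698859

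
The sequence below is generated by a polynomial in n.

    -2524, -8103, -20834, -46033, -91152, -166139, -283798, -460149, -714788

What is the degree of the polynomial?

5

-5579, -12731, -25199, -45119, -74987, -117659, -176351, -254639
-7152, -12468, -19920, -29868, -42672, -58692, -78288
-5316, -7452, -9948, -12804, -16020, -19596
-2136, -2496, -2856, -3216, -3576
-360, -360, -360, -360
The fifth differences are constant, so the polynomial has degree 5.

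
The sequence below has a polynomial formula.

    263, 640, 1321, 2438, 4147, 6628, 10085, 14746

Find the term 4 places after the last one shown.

50830

377, 681, 1117, 1709, 2481, 3457, 4661
304, 436, 592, 772, 976, 1204
132, 156, 180, 204, 228
24, 24, 24, 24
Fourth differences constant at 24.
228 + 24 = 252;  1204 + 252 = 1456;  4661 + 1456 = 6117;  14746 + 6117 = 20863
252 + 24 = 276;  1456 + 276 = 1732;  6117 + 1732 = 7849;  20863 + 7849 = 28712
276 + 24 = 300;  1732 + 300 = 2032;  7849 + 2032 = 9881;  28712 + 9881 = 38593
300 + 24 = 324;  2032 + 324 = 2356;  9881 + 2356 = 12237;  38593 + 12237 = 50830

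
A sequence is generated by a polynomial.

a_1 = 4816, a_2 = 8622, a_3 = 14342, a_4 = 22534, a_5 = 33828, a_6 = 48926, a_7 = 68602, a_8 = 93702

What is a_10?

163918

D1: 3806  5720  8192  11294  15098  19676  25100
D2: 1914  2472  3102  3804  4578  5424
D3: 558  630  702  774  846
D4: 72  72  72  72
Fourth differences constant at 72.
846 + 72 = 918;  5424 + 918 = 6342;  25100 + 6342 = 31442;  93702 + 31442 = 125144
918 + 72 = 990;  6342 + 990 = 7332;  31442 + 7332 = 38774;  125144 + 38774 = 163918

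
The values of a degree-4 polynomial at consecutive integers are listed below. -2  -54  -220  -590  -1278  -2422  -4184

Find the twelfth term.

D1: -52, -166, -370, -688, -1144, -1762
D2: -114, -204, -318, -456, -618
D3: -90, -114, -138, -162
D4: -24, -24, -24
Constant fourth difference = -24, so extend:
-162 − 24 = -186;  -618 − 186 = -804;  -1762 − 804 = -2566;  -4184 − 2566 = -6750
-186 − 24 = -210;  -804 − 210 = -1014;  -2566 − 1014 = -3580;  -6750 − 3580 = -10330
-210 − 24 = -234;  -1014 − 234 = -1248;  -3580 − 1248 = -4828;  -10330 − 4828 = -15158
-234 − 24 = -258;  -1248 − 258 = -1506;  -4828 − 1506 = -6334;  -15158 − 6334 = -21492
-258 − 24 = -282;  -1506 − 282 = -1788;  -6334 − 1788 = -8122;  -21492 − 8122 = -29614

-29614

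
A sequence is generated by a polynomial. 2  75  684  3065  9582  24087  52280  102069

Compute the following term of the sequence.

183930

D1: 73  609  2381  6517  14505  28193  49789
D2: 536  1772  4136  7988  13688  21596
D3: 1236  2364  3852  5700  7908
D4: 1128  1488  1848  2208
D5: 360  360  360
Constant fifth difference = 360, so extend:
2208 + 360 = 2568;  7908 + 2568 = 10476;  21596 + 10476 = 32072;  49789 + 32072 = 81861;  102069 + 81861 = 183930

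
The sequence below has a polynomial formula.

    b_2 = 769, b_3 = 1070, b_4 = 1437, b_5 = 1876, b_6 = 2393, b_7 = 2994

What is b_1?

528

D1: 301  367  439  517  601
D2: 66  72  78  84
D3: 6  6  6
The third differences are constant at 6.
Work back: 66 − 6 = 60;  301 − 60 = 241;  769 − 241 = 528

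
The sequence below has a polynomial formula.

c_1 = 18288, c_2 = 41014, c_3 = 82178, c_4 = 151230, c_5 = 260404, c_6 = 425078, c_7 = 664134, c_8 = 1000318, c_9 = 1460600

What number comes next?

Δ: 22726 , 41164 , 69052 , 109174 , 164674 , 239056 , 336184 , 460282
Δ²: 18438 , 27888 , 40122 , 55500 , 74382 , 97128 , 124098
Δ³: 9450 , 12234 , 15378 , 18882 , 22746 , 26970
Δ⁴: 2784 , 3144 , 3504 , 3864 , 4224
Δ⁵: 360 , 360 , 360 , 360
Fifth differences constant at 360.
4224 + 360 = 4584;  26970 + 4584 = 31554;  124098 + 31554 = 155652;  460282 + 155652 = 615934;  1460600 + 615934 = 2076534

2076534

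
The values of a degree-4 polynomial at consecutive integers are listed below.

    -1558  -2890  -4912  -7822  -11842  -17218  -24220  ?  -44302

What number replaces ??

-33142

Using the first 7 terms:
First differences: -1332  -2022  -2910  -4020  -5376  -7002
Second differences: -690  -888  -1110  -1356  -1626
Third differences: -198  -222  -246  -270
Fourth differences: -24  -24  -24
Constant fourth difference = -24.
Extend forward: -270 − 24 = -294;  -1626 − 294 = -1920;  -7002 − 1920 = -8922;  -24220 − 8922 = -33142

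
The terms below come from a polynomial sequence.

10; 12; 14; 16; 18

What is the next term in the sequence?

2 , 2 , 2 , 2
The first differences are constant (2).
18 + 2 = 20

20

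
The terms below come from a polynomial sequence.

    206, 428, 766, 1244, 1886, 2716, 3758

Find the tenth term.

222, 338, 478, 642, 830, 1042
116, 140, 164, 188, 212
24, 24, 24, 24
The third differences are constant (24).
212 + 24 = 236;  1042 + 236 = 1278;  3758 + 1278 = 5036
236 + 24 = 260;  1278 + 260 = 1538;  5036 + 1538 = 6574
260 + 24 = 284;  1538 + 284 = 1822;  6574 + 1822 = 8396

8396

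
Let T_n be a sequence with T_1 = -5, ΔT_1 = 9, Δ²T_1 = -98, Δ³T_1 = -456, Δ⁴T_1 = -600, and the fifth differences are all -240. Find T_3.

Build the table forward from the leading diagonal:
Δ⁵: -240, -240, -240
Δ⁴: -600, -840, -1080
Δ³: -456, -1056, -1896
Δ²: -98, -554, -1610
Δ: 9, -89, -643
T: -5, 4, -85

-85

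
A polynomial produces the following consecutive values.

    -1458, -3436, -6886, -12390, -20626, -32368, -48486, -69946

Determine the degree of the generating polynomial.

4

Δ: -1978, -3450, -5504, -8236, -11742, -16118, -21460
Δ²: -1472, -2054, -2732, -3506, -4376, -5342
Δ³: -582, -678, -774, -870, -966
Δ⁴: -96, -96, -96, -96
The fourth differences are constant, so the polynomial has degree 4.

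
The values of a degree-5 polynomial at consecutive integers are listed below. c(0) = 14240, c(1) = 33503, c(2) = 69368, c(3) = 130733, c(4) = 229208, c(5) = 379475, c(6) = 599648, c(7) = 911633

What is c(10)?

2681960

First differences: 19263, 35865, 61365, 98475, 150267, 220173, 311985
Second differences: 16602, 25500, 37110, 51792, 69906, 91812
Third differences: 8898, 11610, 14682, 18114, 21906
Fourth differences: 2712, 3072, 3432, 3792
Fifth differences: 360, 360, 360
The fifth differences are constant (360).
3792 + 360 = 4152;  21906 + 4152 = 26058;  91812 + 26058 = 117870;  311985 + 117870 = 429855;  911633 + 429855 = 1341488
4152 + 360 = 4512;  26058 + 4512 = 30570;  117870 + 30570 = 148440;  429855 + 148440 = 578295;  1341488 + 578295 = 1919783
4512 + 360 = 4872;  30570 + 4872 = 35442;  148440 + 35442 = 183882;  578295 + 183882 = 762177;  1919783 + 762177 = 2681960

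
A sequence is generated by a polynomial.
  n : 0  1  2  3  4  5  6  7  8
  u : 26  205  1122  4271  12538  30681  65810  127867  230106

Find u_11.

D1: 179  917  3149  8267  18143  35129  62057  102239
D2: 738  2232  5118  9876  16986  26928  40182
D3: 1494  2886  4758  7110  9942  13254
D4: 1392  1872  2352  2832  3312
D5: 480  480  480  480
Fifth differences constant at 480.
3312 + 480 = 3792;  13254 + 3792 = 17046;  40182 + 17046 = 57228;  102239 + 57228 = 159467;  230106 + 159467 = 389573
3792 + 480 = 4272;  17046 + 4272 = 21318;  57228 + 21318 = 78546;  159467 + 78546 = 238013;  389573 + 238013 = 627586
4272 + 480 = 4752;  21318 + 4752 = 26070;  78546 + 26070 = 104616;  238013 + 104616 = 342629;  627586 + 342629 = 970215

970215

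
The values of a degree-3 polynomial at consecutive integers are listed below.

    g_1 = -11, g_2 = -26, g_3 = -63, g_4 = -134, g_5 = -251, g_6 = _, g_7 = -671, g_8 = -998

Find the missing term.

Using the first 5 terms:
-15  -37  -71  -117
-22  -34  -46
-12  -12
Constant third difference = -12.
Extend forward: -46 − 12 = -58;  -117 − 58 = -175;  -251 − 175 = -426

-426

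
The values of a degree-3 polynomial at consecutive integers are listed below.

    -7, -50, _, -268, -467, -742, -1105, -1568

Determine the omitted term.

-133

Using the last 5 terms:
-199  -275  -363  -463
-76  -88  -100
-12  -12
Constant third difference = -12.
Extend backward: -76 + 12 = -64;  -199 + 64 = -135;  -268 + 135 = -133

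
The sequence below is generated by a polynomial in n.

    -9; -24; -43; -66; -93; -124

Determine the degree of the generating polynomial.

2

D1: -15, -19, -23, -27, -31
D2: -4, -4, -4, -4
The second differences are constant, so the polynomial has degree 2.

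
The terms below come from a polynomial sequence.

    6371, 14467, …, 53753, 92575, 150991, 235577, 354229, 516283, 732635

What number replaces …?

29149

Using the last 7 terms:
Δ: 38822  58416  84586  118652  162054  216352
Δ²: 19594  26170  34066  43402  54298
Δ³: 6576  7896  9336  10896
Δ⁴: 1320  1440  1560
Δ⁵: 120  120
Constant fifth difference = 120.
Extend backward: 1320 − 120 = 1200;  6576 − 1200 = 5376;  19594 − 5376 = 14218;  38822 − 14218 = 24604;  53753 − 24604 = 29149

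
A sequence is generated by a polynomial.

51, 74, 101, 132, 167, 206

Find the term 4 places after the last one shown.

First differences: 23, 27, 31, 35, 39
Second differences: 4, 4, 4, 4
Constant second difference = 4, so extend:
39 + 4 = 43;  206 + 43 = 249
43 + 4 = 47;  249 + 47 = 296
47 + 4 = 51;  296 + 51 = 347
51 + 4 = 55;  347 + 55 = 402

402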